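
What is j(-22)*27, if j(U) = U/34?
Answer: -297/17 ≈ -17.471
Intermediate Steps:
j(U) = U/34 (j(U) = U*(1/34) = U/34)
j(-22)*27 = ((1/34)*(-22))*27 = -11/17*27 = -297/17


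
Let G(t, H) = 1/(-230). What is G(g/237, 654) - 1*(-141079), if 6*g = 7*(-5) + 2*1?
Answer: 32448169/230 ≈ 1.4108e+5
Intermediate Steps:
g = -11/2 (g = (7*(-5) + 2*1)/6 = (-35 + 2)/6 = (⅙)*(-33) = -11/2 ≈ -5.5000)
G(t, H) = -1/230
G(g/237, 654) - 1*(-141079) = -1/230 - 1*(-141079) = -1/230 + 141079 = 32448169/230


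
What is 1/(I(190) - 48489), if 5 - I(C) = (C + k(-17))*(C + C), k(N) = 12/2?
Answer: -1/122964 ≈ -8.1325e-6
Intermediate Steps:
k(N) = 6 (k(N) = 12*(1/2) = 6)
I(C) = 5 - 2*C*(6 + C) (I(C) = 5 - (C + 6)*(C + C) = 5 - (6 + C)*2*C = 5 - 2*C*(6 + C))
1/(I(190) - 48489) = 1/((5 - 12*190 - 2*190**2) - 48489) = 1/((5 - 2280 - 2*36100) - 48489) = 1/((5 - 2280 - 72200) - 48489) = 1/(-74475 - 48489) = 1/(-122964) = -1/122964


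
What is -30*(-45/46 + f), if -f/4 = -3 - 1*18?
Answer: -57285/23 ≈ -2490.7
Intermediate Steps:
f = 84 (f = -4*(-3 - 1*18) = -4*(-3 - 18) = -4*(-21) = 84)
-30*(-45/46 + f) = -30*(-45/46 + 84) = -30*3819/46 = -57285/23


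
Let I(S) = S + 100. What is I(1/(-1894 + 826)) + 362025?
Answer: 386749499/1068 ≈ 3.6213e+5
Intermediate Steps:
I(S) = 100 + S
I(1/(-1894 + 826)) + 362025 = (100 + 1/(-1894 + 826)) + 362025 = (100 + 1/(-1068)) + 362025 = (100 - 1/1068) + 362025 = 106799/1068 + 362025 = 386749499/1068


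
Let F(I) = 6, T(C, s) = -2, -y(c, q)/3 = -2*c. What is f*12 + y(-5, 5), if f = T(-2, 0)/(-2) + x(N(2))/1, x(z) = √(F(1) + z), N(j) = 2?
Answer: -18 + 24*√2 ≈ 15.941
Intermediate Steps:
y(c, q) = 6*c (y(c, q) = -(-6)*c = 6*c)
x(z) = √(6 + z)
f = 1 + 2*√2 (f = -2/(-2) + √(6 + 2)/1 = -2*(-½) + √8*1 = 1 + (2*√2)*1 = 1 + 2*√2 ≈ 3.8284)
f*12 + y(-5, 5) = (1 + 2*√2)*12 + 6*(-5) = (12 + 24*√2) - 30 = -18 + 24*√2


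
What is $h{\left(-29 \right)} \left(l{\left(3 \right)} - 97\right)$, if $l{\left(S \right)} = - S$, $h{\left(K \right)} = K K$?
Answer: $-84100$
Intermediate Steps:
$h{\left(K \right)} = K^{2}$
$h{\left(-29 \right)} \left(l{\left(3 \right)} - 97\right) = \left(-29\right)^{2} \left(\left(-1\right) 3 - 97\right) = 841 \left(-3 - 97\right) = 841 \left(-100\right) = -84100$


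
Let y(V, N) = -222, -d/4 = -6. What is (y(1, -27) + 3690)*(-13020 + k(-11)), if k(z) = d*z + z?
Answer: -46107060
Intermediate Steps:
d = 24 (d = -4*(-6) = 24)
k(z) = 25*z (k(z) = 24*z + z = 25*z)
(y(1, -27) + 3690)*(-13020 + k(-11)) = (-222 + 3690)*(-13020 + 25*(-11)) = 3468*(-13020 - 275) = 3468*(-13295) = -46107060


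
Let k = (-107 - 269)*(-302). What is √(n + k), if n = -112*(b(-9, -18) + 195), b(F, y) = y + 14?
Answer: 96*√10 ≈ 303.58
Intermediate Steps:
b(F, y) = 14 + y
n = -21392 (n = -112*((14 - 18) + 195) = -112*(-4 + 195) = -112*191 = -21392)
k = 113552 (k = -376*(-302) = 113552)
√(n + k) = √(-21392 + 113552) = √92160 = 96*√10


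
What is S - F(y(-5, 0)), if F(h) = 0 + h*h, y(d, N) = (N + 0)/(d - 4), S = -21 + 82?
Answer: 61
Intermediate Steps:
S = 61
y(d, N) = N/(-4 + d)
F(h) = h² (F(h) = 0 + h² = h²)
S - F(y(-5, 0)) = 61 - (0/(-4 - 5))² = 61 - (0/(-9))² = 61 - (0*(-⅑))² = 61 - 1*0² = 61 - 1*0 = 61 + 0 = 61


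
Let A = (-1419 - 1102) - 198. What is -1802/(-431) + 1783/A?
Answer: 4131165/1171889 ≈ 3.5252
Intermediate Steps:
A = -2719 (A = -2521 - 198 = -2719)
-1802/(-431) + 1783/A = -1802/(-431) + 1783/(-2719) = -1802*(-1/431) + 1783*(-1/2719) = 1802/431 - 1783/2719 = 4131165/1171889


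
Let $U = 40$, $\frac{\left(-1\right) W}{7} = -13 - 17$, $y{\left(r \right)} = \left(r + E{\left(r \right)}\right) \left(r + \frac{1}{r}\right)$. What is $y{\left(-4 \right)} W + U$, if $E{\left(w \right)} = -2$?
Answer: $5395$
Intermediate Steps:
$y{\left(r \right)} = \left(-2 + r\right) \left(r + \frac{1}{r}\right)$ ($y{\left(r \right)} = \left(r - 2\right) \left(r + \frac{1}{r}\right) = \left(-2 + r\right) \left(r + \frac{1}{r}\right)$)
$W = 210$ ($W = - 7 \left(-13 - 17\right) = \left(-7\right) \left(-30\right) = 210$)
$y{\left(-4 \right)} W + U = \left(1 + \left(-4\right)^{2} - -8 - \frac{2}{-4}\right) 210 + 40 = \left(1 + 16 + 8 - - \frac{1}{2}\right) 210 + 40 = \left(1 + 16 + 8 + \frac{1}{2}\right) 210 + 40 = \frac{51}{2} \cdot 210 + 40 = 5355 + 40 = 5395$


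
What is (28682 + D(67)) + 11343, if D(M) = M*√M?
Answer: 40025 + 67*√67 ≈ 40573.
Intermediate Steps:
D(M) = M^(3/2)
(28682 + D(67)) + 11343 = (28682 + 67^(3/2)) + 11343 = (28682 + 67*√67) + 11343 = 40025 + 67*√67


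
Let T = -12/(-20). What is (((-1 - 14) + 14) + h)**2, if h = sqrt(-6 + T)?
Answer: (-5 + 3*I*sqrt(15))**2/25 ≈ -4.4 - 4.6476*I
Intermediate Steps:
T = 3/5 (T = -12*(-1/20) = 3/5 ≈ 0.60000)
h = 3*I*sqrt(15)/5 (h = sqrt(-6 + 3/5) = sqrt(-27/5) = 3*I*sqrt(15)/5 ≈ 2.3238*I)
(((-1 - 14) + 14) + h)**2 = (((-1 - 14) + 14) + 3*I*sqrt(15)/5)**2 = ((-15 + 14) + 3*I*sqrt(15)/5)**2 = (-1 + 3*I*sqrt(15)/5)**2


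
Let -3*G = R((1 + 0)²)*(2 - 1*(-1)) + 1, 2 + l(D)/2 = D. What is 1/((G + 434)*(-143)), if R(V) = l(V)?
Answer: -3/186901 ≈ -1.6051e-5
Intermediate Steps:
l(D) = -4 + 2*D
R(V) = -4 + 2*V
G = 5/3 (G = -((-4 + 2*(1 + 0)²)*(2 - 1*(-1)) + 1)/3 = -((-4 + 2*1²)*(2 + 1) + 1)/3 = -((-4 + 2*1)*3 + 1)/3 = -((-4 + 2)*3 + 1)/3 = -(-2*3 + 1)/3 = -(-6 + 1)/3 = -⅓*(-5) = 5/3 ≈ 1.6667)
1/((G + 434)*(-143)) = 1/((5/3 + 434)*(-143)) = 1/((1307/3)*(-143)) = 1/(-186901/3) = -3/186901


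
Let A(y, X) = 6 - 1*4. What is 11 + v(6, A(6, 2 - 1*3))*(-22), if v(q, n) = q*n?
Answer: -253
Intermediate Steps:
A(y, X) = 2 (A(y, X) = 6 - 4 = 2)
v(q, n) = n*q
11 + v(6, A(6, 2 - 1*3))*(-22) = 11 + (2*6)*(-22) = 11 + 12*(-22) = 11 - 264 = -253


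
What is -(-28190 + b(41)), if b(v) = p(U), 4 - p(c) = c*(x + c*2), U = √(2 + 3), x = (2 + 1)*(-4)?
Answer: 28196 - 12*√5 ≈ 28169.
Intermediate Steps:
x = -12 (x = 3*(-4) = -12)
U = √5 ≈ 2.2361
p(c) = 4 - c*(-12 + 2*c) (p(c) = 4 - c*(-12 + c*2) = 4 - c*(-12 + 2*c))
b(v) = -6 + 12*√5 (b(v) = 4 - 2*(√5)² + 12*√5 = 4 - 2*5 + 12*√5 = 4 - 10 + 12*√5 = -6 + 12*√5)
-(-28190 + b(41)) = -(-28190 + (-6 + 12*√5)) = -(-28196 + 12*√5) = 28196 - 12*√5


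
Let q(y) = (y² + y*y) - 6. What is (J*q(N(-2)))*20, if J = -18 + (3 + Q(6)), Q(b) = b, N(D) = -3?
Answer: -2160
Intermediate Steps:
q(y) = -6 + 2*y² (q(y) = (y² + y²) - 6 = 2*y² - 6 = -6 + 2*y²)
J = -9 (J = -18 + (3 + 6) = -18 + 9 = -9)
(J*q(N(-2)))*20 = -9*(-6 + 2*(-3)²)*20 = -9*(-6 + 2*9)*20 = -9*(-6 + 18)*20 = -9*12*20 = -108*20 = -2160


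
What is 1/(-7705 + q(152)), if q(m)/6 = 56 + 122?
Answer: -1/6637 ≈ -0.00015067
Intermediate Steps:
q(m) = 1068 (q(m) = 6*(56 + 122) = 6*178 = 1068)
1/(-7705 + q(152)) = 1/(-7705 + 1068) = 1/(-6637) = -1/6637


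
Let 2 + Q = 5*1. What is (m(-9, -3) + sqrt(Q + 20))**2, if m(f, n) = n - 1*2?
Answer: (5 - sqrt(23))**2 ≈ 0.041685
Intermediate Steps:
m(f, n) = -2 + n (m(f, n) = n - 2 = -2 + n)
Q = 3 (Q = -2 + 5*1 = -2 + 5 = 3)
(m(-9, -3) + sqrt(Q + 20))**2 = ((-2 - 3) + sqrt(3 + 20))**2 = (-5 + sqrt(23))**2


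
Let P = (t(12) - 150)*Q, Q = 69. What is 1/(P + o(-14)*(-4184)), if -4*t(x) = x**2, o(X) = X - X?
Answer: -1/12834 ≈ -7.7918e-5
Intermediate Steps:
o(X) = 0
t(x) = -x**2/4
P = -12834 (P = (-1/4*12**2 - 150)*69 = (-1/4*144 - 150)*69 = (-36 - 150)*69 = -186*69 = -12834)
1/(P + o(-14)*(-4184)) = 1/(-12834 + 0*(-4184)) = 1/(-12834 + 0) = 1/(-12834) = -1/12834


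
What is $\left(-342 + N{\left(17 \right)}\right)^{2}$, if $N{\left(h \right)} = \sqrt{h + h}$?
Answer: $\left(342 - \sqrt{34}\right)^{2} \approx 1.1301 \cdot 10^{5}$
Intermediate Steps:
$N{\left(h \right)} = \sqrt{2} \sqrt{h}$ ($N{\left(h \right)} = \sqrt{2 h} = \sqrt{2} \sqrt{h}$)
$\left(-342 + N{\left(17 \right)}\right)^{2} = \left(-342 + \sqrt{2} \sqrt{17}\right)^{2} = \left(-342 + \sqrt{34}\right)^{2}$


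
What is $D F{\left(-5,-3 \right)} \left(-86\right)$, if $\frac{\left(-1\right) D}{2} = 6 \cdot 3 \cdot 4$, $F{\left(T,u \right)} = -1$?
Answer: $-12384$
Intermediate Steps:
$D = -144$ ($D = - 2 \cdot 6 \cdot 3 \cdot 4 = - 2 \cdot 18 \cdot 4 = \left(-2\right) 72 = -144$)
$D F{\left(-5,-3 \right)} \left(-86\right) = \left(-144\right) \left(-1\right) \left(-86\right) = 144 \left(-86\right) = -12384$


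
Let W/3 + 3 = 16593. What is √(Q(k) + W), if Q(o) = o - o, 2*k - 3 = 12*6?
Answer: 3*√5530 ≈ 223.09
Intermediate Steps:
k = 75/2 (k = 3/2 + (12*6)/2 = 3/2 + (½)*72 = 3/2 + 36 = 75/2 ≈ 37.500)
Q(o) = 0
W = 49770 (W = -9 + 3*16593 = -9 + 49779 = 49770)
√(Q(k) + W) = √(0 + 49770) = √49770 = 3*√5530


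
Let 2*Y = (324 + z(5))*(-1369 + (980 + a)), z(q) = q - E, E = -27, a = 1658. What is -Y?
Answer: -225882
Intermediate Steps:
z(q) = 27 + q (z(q) = q - 1*(-27) = q + 27 = 27 + q)
Y = 225882 (Y = ((324 + (27 + 5))*(-1369 + (980 + 1658)))/2 = ((324 + 32)*(-1369 + 2638))/2 = (356*1269)/2 = (½)*451764 = 225882)
-Y = -1*225882 = -225882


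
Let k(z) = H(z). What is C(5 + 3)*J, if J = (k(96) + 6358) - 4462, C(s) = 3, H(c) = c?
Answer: 5976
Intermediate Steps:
k(z) = z
J = 1992 (J = (96 + 6358) - 4462 = 6454 - 4462 = 1992)
C(5 + 3)*J = 3*1992 = 5976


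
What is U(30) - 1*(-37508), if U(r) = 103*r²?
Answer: 130208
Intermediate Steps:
U(30) - 1*(-37508) = 103*30² - 1*(-37508) = 103*900 + 37508 = 92700 + 37508 = 130208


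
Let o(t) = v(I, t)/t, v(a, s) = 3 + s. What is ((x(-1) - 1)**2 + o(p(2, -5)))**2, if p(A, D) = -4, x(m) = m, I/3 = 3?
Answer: 289/16 ≈ 18.063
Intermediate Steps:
I = 9 (I = 3*3 = 9)
o(t) = (3 + t)/t
((x(-1) - 1)**2 + o(p(2, -5)))**2 = ((-1 - 1)**2 + (3 - 4)/(-4))**2 = ((-2)**2 - 1/4*(-1))**2 = (4 + 1/4)**2 = (17/4)**2 = 289/16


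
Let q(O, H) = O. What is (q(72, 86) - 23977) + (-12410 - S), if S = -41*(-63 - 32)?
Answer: -40210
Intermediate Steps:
S = 3895 (S = -41*(-95) = 3895)
(q(72, 86) - 23977) + (-12410 - S) = (72 - 23977) + (-12410 - 1*3895) = -23905 + (-12410 - 3895) = -23905 - 16305 = -40210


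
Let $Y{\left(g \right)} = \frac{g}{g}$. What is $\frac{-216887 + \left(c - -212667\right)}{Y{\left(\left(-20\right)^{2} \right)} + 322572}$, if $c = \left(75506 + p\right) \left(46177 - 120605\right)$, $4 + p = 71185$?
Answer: $- \frac{10917624256}{322573} \approx -33845.0$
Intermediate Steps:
$p = 71181$ ($p = -4 + 71185 = 71181$)
$Y{\left(g \right)} = 1$
$c = -10917620036$ ($c = \left(75506 + 71181\right) \left(46177 - 120605\right) = 146687 \left(-74428\right) = -10917620036$)
$\frac{-216887 + \left(c - -212667\right)}{Y{\left(\left(-20\right)^{2} \right)} + 322572} = \frac{-216887 - 10917407369}{1 + 322572} = \frac{-216887 + \left(-10917620036 + 212667\right)}{322573} = \left(-216887 - 10917407369\right) \frac{1}{322573} = \left(-10917624256\right) \frac{1}{322573} = - \frac{10917624256}{322573}$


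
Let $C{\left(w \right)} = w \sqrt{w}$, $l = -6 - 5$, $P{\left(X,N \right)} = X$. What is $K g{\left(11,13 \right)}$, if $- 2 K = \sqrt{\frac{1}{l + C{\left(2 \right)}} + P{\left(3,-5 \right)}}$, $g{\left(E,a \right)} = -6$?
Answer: $\frac{3 \sqrt{32 - 6 \sqrt{2}}}{\sqrt{11 - 2 \sqrt{2}}} \approx 5.0891$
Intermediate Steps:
$l = -11$ ($l = -6 - 5 = -11$)
$C{\left(w \right)} = w^{\frac{3}{2}}$
$K = - \frac{\sqrt{3 + \frac{1}{-11 + 2 \sqrt{2}}}}{2}$ ($K = - \frac{\sqrt{\frac{1}{-11 + 2^{\frac{3}{2}}} + 3}}{2} = - \frac{\sqrt{\frac{1}{-11 + 2 \sqrt{2}} + 3}}{2} = - \frac{\sqrt{3 + \frac{1}{-11 + 2 \sqrt{2}}}}{2} \approx -0.84818$)
$K g{\left(11,13 \right)} = - \frac{\sqrt{32 - 6 \sqrt{2}}}{2 \sqrt{11 - 2 \sqrt{2}}} \left(-6\right) = \frac{3 \sqrt{32 - 6 \sqrt{2}}}{\sqrt{11 - 2 \sqrt{2}}}$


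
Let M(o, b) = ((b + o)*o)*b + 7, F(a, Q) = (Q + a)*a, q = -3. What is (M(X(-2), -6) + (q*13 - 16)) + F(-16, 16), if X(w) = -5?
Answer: -378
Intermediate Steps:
F(a, Q) = a*(Q + a)
M(o, b) = 7 + b*o*(b + o) (M(o, b) = (o*(b + o))*b + 7 = b*o*(b + o) + 7 = 7 + b*o*(b + o))
(M(X(-2), -6) + (q*13 - 16)) + F(-16, 16) = ((7 - 6*(-5)² - 5*(-6)²) + (-3*13 - 16)) - 16*(16 - 16) = ((7 - 6*25 - 5*36) + (-39 - 16)) - 16*0 = ((7 - 150 - 180) - 55) + 0 = (-323 - 55) + 0 = -378 + 0 = -378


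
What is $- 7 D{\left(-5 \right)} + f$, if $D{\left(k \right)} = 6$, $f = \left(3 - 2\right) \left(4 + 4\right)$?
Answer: $-34$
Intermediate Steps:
$f = 8$ ($f = 1 \cdot 8 = 8$)
$- 7 D{\left(-5 \right)} + f = \left(-7\right) 6 + 8 = -42 + 8 = -34$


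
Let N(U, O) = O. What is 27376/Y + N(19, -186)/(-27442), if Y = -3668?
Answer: -93821243/12582157 ≈ -7.4567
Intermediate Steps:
27376/Y + N(19, -186)/(-27442) = 27376/(-3668) - 186/(-27442) = 27376*(-1/3668) - 186*(-1/27442) = -6844/917 + 93/13721 = -93821243/12582157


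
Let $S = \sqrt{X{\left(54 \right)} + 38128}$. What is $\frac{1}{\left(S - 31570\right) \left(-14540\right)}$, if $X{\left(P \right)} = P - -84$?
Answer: $\frac{3157}{1449095125836} + \frac{19 \sqrt{106}}{14490951258360} \approx 2.1921 \cdot 10^{-9}$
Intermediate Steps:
$X{\left(P \right)} = 84 + P$ ($X{\left(P \right)} = P + 84 = 84 + P$)
$S = 19 \sqrt{106}$ ($S = \sqrt{\left(84 + 54\right) + 38128} = \sqrt{138 + 38128} = \sqrt{38266} = 19 \sqrt{106} \approx 195.62$)
$\frac{1}{\left(S - 31570\right) \left(-14540\right)} = \frac{1}{\left(19 \sqrt{106} - 31570\right) \left(-14540\right)} = \frac{1}{-31570 + 19 \sqrt{106}} \left(- \frac{1}{14540}\right) = - \frac{1}{14540 \left(-31570 + 19 \sqrt{106}\right)}$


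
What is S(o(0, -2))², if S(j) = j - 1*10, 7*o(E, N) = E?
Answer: 100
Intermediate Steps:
o(E, N) = E/7
S(j) = -10 + j (S(j) = j - 10 = -10 + j)
S(o(0, -2))² = (-10 + (⅐)*0)² = (-10 + 0)² = (-10)² = 100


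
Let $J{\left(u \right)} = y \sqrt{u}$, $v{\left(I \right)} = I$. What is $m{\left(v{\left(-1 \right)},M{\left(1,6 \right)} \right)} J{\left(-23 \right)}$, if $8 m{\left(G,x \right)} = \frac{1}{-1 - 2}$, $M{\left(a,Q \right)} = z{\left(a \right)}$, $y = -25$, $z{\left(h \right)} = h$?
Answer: $\frac{25 i \sqrt{23}}{24} \approx 4.9957 i$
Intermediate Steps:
$M{\left(a,Q \right)} = a$
$J{\left(u \right)} = - 25 \sqrt{u}$
$m{\left(G,x \right)} = - \frac{1}{24}$ ($m{\left(G,x \right)} = \frac{1}{8 \left(-1 - 2\right)} = \frac{1}{8 \left(-3\right)} = \frac{1}{8} \left(- \frac{1}{3}\right) = - \frac{1}{24}$)
$m{\left(v{\left(-1 \right)},M{\left(1,6 \right)} \right)} J{\left(-23 \right)} = - \frac{\left(-25\right) \sqrt{-23}}{24} = - \frac{\left(-25\right) i \sqrt{23}}{24} = \frac{25 i \sqrt{23}}{24}$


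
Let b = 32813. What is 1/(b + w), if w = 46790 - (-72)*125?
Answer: 1/88603 ≈ 1.1286e-5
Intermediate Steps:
w = 55790 (w = 46790 - 1*(-9000) = 46790 + 9000 = 55790)
1/(b + w) = 1/(32813 + 55790) = 1/88603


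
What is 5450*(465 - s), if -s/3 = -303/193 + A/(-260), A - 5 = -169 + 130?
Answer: 6299395035/2509 ≈ 2.5107e+6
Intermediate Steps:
A = -34 (A = 5 + (-169 + 130) = 5 - 39 = -34)
s = 108327/25090 (s = -3*(-303/193 - 34/(-260)) = -3*(-303*1/193 - 34*(-1/260)) = -3*(-303/193 + 17/130) = -3*(-36109/25090) = 108327/25090 ≈ 4.3175)
5450*(465 - s) = 5450*(465 - 1*108327/25090) = 5450*(465 - 108327/25090) = 5450*(11558523/25090) = 6299395035/2509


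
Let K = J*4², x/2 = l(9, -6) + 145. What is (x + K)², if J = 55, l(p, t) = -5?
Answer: 1345600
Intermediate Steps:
x = 280 (x = 2*(-5 + 145) = 2*140 = 280)
K = 880 (K = 55*4² = 55*16 = 880)
(x + K)² = (280 + 880)² = 1160² = 1345600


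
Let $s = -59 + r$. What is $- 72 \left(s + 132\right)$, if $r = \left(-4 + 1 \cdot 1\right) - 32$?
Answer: $-2736$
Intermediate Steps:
$r = -35$ ($r = \left(-4 + 1\right) - 32 = -3 - 32 = -35$)
$s = -94$ ($s = -59 - 35 = -94$)
$- 72 \left(s + 132\right) = - 72 \left(-94 + 132\right) = \left(-72\right) 38 = -2736$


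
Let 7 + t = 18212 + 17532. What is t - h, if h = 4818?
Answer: 30919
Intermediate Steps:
t = 35737 (t = -7 + (18212 + 17532) = -7 + 35744 = 35737)
t - h = 35737 - 1*4818 = 35737 - 4818 = 30919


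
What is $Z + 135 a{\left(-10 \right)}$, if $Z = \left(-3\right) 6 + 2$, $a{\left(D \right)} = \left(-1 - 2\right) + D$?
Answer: $-1771$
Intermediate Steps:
$a{\left(D \right)} = -3 + D$
$Z = -16$ ($Z = -18 + 2 = -16$)
$Z + 135 a{\left(-10 \right)} = -16 + 135 \left(-3 - 10\right) = -16 + 135 \left(-13\right) = -16 - 1755 = -1771$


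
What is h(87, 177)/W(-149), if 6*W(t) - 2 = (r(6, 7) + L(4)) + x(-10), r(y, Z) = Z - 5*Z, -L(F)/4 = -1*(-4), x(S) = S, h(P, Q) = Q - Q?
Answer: 0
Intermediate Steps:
h(P, Q) = 0
L(F) = -16 (L(F) = -(-4)*(-4) = -4*4 = -16)
r(y, Z) = -4*Z
W(t) = -26/3 (W(t) = ⅓ + ((-4*7 - 16) - 10)/6 = ⅓ + ((-28 - 16) - 10)/6 = ⅓ + (-44 - 10)/6 = ⅓ + (⅙)*(-54) = ⅓ - 9 = -26/3)
h(87, 177)/W(-149) = 0/(-26/3) = 0*(-3/26) = 0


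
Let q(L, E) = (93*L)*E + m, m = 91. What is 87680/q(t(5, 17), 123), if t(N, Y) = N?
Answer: 43840/28643 ≈ 1.5306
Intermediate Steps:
q(L, E) = 91 + 93*E*L (q(L, E) = (93*L)*E + 91 = 93*E*L + 91 = 91 + 93*E*L)
87680/q(t(5, 17), 123) = 87680/(91 + 93*123*5) = 87680/(91 + 57195) = 87680/57286 = 87680*(1/57286) = 43840/28643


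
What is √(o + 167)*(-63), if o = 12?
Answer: -63*√179 ≈ -842.88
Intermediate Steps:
√(o + 167)*(-63) = √(12 + 167)*(-63) = √179*(-63) = -63*√179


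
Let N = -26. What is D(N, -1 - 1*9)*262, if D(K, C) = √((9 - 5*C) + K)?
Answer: 262*√33 ≈ 1505.1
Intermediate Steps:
D(K, C) = √(9 + K - 5*C) (D(K, C) = √((9 - 5*C) + K) = √(9 + K - 5*C))
D(N, -1 - 1*9)*262 = √(9 - 26 - 5*(-1 - 1*9))*262 = √(9 - 26 - 5*(-1 - 9))*262 = √(9 - 26 - 5*(-10))*262 = √(9 - 26 + 50)*262 = √33*262 = 262*√33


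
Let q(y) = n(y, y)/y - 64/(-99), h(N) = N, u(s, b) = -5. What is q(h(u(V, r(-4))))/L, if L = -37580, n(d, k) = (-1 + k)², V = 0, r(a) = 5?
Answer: 811/4650525 ≈ 0.00017439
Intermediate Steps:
q(y) = 64/99 + (-1 + y)²/y (q(y) = (-1 + y)²/y - 64/(-99) = (-1 + y)²/y - 64*(-1/99) = (-1 + y)²/y + 64/99 = 64/99 + (-1 + y)²/y)
q(h(u(V, r(-4))))/L = (64/99 + (-1 - 5)²/(-5))/(-37580) = (64/99 - ⅕*(-6)²)*(-1/37580) = (64/99 - ⅕*36)*(-1/37580) = (64/99 - 36/5)*(-1/37580) = -3244/495*(-1/37580) = 811/4650525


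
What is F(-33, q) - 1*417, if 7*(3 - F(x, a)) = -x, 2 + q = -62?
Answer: -2931/7 ≈ -418.71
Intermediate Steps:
q = -64 (q = -2 - 62 = -64)
F(x, a) = 3 + x/7 (F(x, a) = 3 - (-1)*x/7 = 3 + x/7)
F(-33, q) - 1*417 = (3 + (⅐)*(-33)) - 1*417 = (3 - 33/7) - 417 = -12/7 - 417 = -2931/7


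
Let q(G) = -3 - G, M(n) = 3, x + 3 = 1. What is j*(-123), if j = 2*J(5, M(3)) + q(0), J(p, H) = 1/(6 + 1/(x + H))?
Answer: 2337/7 ≈ 333.86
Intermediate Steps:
x = -2 (x = -3 + 1 = -2)
J(p, H) = 1/(6 + 1/(-2 + H))
j = -19/7 (j = 2*((-2 + 3)/(-11 + 6*3)) + (-3 - 1*0) = 2*(1/(-11 + 18)) + (-3 + 0) = 2*(1/7) - 3 = 2*((⅐)*1) - 3 = 2*(⅐) - 3 = 2/7 - 3 = -19/7 ≈ -2.7143)
j*(-123) = -19/7*(-123) = 2337/7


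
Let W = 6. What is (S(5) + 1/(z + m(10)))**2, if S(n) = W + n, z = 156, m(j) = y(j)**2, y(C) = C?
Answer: 7935489/65536 ≈ 121.09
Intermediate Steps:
m(j) = j**2
S(n) = 6 + n
(S(5) + 1/(z + m(10)))**2 = ((6 + 5) + 1/(156 + 10**2))**2 = (11 + 1/(156 + 100))**2 = (11 + 1/256)**2 = (2817/256)**2 = 7935489/65536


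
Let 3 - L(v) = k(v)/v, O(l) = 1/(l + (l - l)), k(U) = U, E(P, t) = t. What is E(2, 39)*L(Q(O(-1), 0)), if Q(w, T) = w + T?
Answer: 78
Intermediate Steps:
O(l) = 1/l (O(l) = 1/(l + 0) = 1/l)
Q(w, T) = T + w
L(v) = 2 (L(v) = 3 - v/v = 3 - 1*1 = 3 - 1 = 2)
E(2, 39)*L(Q(O(-1), 0)) = 39*2 = 78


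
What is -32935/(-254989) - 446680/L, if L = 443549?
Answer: -14184314315/16157159423 ≈ -0.87790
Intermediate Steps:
-32935/(-254989) - 446680/L = -32935/(-254989) - 446680/443549 = -32935*(-1/254989) - 446680*1/443549 = 4705/36427 - 446680/443549 = -14184314315/16157159423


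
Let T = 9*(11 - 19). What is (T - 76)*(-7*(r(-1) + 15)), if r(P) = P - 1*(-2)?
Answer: 16576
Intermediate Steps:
r(P) = 2 + P (r(P) = P + 2 = 2 + P)
T = -72 (T = 9*(-8) = -72)
(T - 76)*(-7*(r(-1) + 15)) = (-72 - 76)*(-7*((2 - 1) + 15)) = -(-1036)*(1 + 15) = -(-1036)*16 = -148*(-112) = 16576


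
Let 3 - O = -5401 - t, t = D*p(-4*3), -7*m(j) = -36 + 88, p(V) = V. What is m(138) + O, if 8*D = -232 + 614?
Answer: 33765/7 ≈ 4823.6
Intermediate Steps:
D = 191/4 (D = (-232 + 614)/8 = (⅛)*382 = 191/4 ≈ 47.750)
m(j) = -52/7 (m(j) = -(-36 + 88)/7 = -⅐*52 = -52/7)
t = -573 (t = 191*(-4*3)/4 = (191/4)*(-12) = -573)
O = 4831 (O = 3 - (-5401 - 1*(-573)) = 3 - (-5401 + 573) = 3 - 1*(-4828) = 3 + 4828 = 4831)
m(138) + O = -52/7 + 4831 = 33765/7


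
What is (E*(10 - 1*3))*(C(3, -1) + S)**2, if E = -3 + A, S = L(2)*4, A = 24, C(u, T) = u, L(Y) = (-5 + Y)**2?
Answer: 223587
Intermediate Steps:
S = 36 (S = (-5 + 2)**2*4 = (-3)**2*4 = 9*4 = 36)
E = 21 (E = -3 + 24 = 21)
(E*(10 - 1*3))*(C(3, -1) + S)**2 = (21*(10 - 1*3))*(3 + 36)**2 = (21*(10 - 3))*39**2 = (21*7)*1521 = 147*1521 = 223587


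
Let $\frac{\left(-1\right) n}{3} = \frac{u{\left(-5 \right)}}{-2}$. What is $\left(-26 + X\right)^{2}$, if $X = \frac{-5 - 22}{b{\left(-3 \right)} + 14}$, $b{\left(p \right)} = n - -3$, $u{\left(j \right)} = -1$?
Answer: $\frac{739600}{961} \approx 769.62$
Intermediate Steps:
$n = - \frac{3}{2}$ ($n = - 3 \left(- \frac{1}{-2}\right) = - 3 \left(\left(-1\right) \left(- \frac{1}{2}\right)\right) = \left(-3\right) \frac{1}{2} = - \frac{3}{2} \approx -1.5$)
$b{\left(p \right)} = \frac{3}{2}$ ($b{\left(p \right)} = - \frac{3}{2} - -3 = - \frac{3}{2} + 3 = \frac{3}{2}$)
$X = - \frac{54}{31}$ ($X = \frac{-5 - 22}{\frac{3}{2} + 14} = - \frac{27}{\frac{31}{2}} = \left(-27\right) \frac{2}{31} = - \frac{54}{31} \approx -1.7419$)
$\left(-26 + X\right)^{2} = \left(-26 - \frac{54}{31}\right)^{2} = \left(- \frac{860}{31}\right)^{2} = \frac{739600}{961}$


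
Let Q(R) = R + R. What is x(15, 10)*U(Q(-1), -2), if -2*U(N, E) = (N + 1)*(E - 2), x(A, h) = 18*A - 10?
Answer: -520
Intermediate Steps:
Q(R) = 2*R
x(A, h) = -10 + 18*A
U(N, E) = -(1 + N)*(-2 + E)/2 (U(N, E) = -(N + 1)*(E - 2)/2 = -(1 + N)*(-2 + E)/2)
x(15, 10)*U(Q(-1), -2) = (-10 + 18*15)*(1 + 2*(-1) - 1/2*(-2) - 1/2*(-2)*2*(-1)) = (-10 + 270)*(1 - 2 + 1 - 1/2*(-2)*(-2)) = 260*(1 - 2 + 1 - 2) = 260*(-2) = -520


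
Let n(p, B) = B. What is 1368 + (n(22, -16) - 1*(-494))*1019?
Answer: 488450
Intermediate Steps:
1368 + (n(22, -16) - 1*(-494))*1019 = 1368 + (-16 - 1*(-494))*1019 = 1368 + (-16 + 494)*1019 = 1368 + 478*1019 = 1368 + 487082 = 488450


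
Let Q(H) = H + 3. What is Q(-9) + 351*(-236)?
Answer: -82842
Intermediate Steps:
Q(H) = 3 + H
Q(-9) + 351*(-236) = (3 - 9) + 351*(-236) = -6 - 82836 = -82842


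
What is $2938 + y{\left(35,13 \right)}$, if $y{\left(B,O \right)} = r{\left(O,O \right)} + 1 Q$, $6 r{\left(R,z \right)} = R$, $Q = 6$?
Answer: $\frac{17677}{6} \approx 2946.2$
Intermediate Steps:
$r{\left(R,z \right)} = \frac{R}{6}$
$y{\left(B,O \right)} = 6 + \frac{O}{6}$ ($y{\left(B,O \right)} = \frac{O}{6} + 1 \cdot 6 = \frac{O}{6} + 6 = 6 + \frac{O}{6}$)
$2938 + y{\left(35,13 \right)} = 2938 + \left(6 + \frac{1}{6} \cdot 13\right) = 2938 + \left(6 + \frac{13}{6}\right) = 2938 + \frac{49}{6} = \frac{17677}{6}$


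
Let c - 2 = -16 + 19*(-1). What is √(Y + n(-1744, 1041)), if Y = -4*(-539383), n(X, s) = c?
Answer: √2157499 ≈ 1468.8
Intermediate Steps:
c = -33 (c = 2 + (-16 + 19*(-1)) = 2 + (-16 - 19) = 2 - 35 = -33)
n(X, s) = -33
Y = 2157532
√(Y + n(-1744, 1041)) = √(2157532 - 33) = √2157499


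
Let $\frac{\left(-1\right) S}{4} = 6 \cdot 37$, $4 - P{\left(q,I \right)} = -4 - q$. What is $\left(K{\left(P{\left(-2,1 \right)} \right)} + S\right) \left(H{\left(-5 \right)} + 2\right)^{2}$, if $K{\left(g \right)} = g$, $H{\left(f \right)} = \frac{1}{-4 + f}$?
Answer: $- \frac{28322}{9} \approx -3146.9$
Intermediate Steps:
$P{\left(q,I \right)} = 8 + q$ ($P{\left(q,I \right)} = 4 - \left(-4 - q\right) = 4 + \left(4 + q\right) = 8 + q$)
$S = -888$ ($S = - 4 \cdot 6 \cdot 37 = \left(-4\right) 222 = -888$)
$\left(K{\left(P{\left(-2,1 \right)} \right)} + S\right) \left(H{\left(-5 \right)} + 2\right)^{2} = \left(\left(8 - 2\right) - 888\right) \left(\frac{1}{-4 - 5} + 2\right)^{2} = \left(6 - 888\right) \left(\frac{1}{-9} + 2\right)^{2} = - 882 \left(- \frac{1}{9} + 2\right)^{2} = - 882 \left(\frac{17}{9}\right)^{2} = \left(-882\right) \frac{289}{81} = - \frac{28322}{9}$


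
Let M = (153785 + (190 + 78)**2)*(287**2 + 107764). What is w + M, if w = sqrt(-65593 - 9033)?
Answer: 42895715997 + I*sqrt(74626) ≈ 4.2896e+10 + 273.18*I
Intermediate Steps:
w = I*sqrt(74626) (w = sqrt(-74626) = I*sqrt(74626) ≈ 273.18*I)
M = 42895715997 (M = (153785 + 268**2)*(82369 + 107764) = (153785 + 71824)*190133 = 225609*190133 = 42895715997)
w + M = I*sqrt(74626) + 42895715997 = 42895715997 + I*sqrt(74626)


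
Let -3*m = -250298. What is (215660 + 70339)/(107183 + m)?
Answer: 857997/571847 ≈ 1.5004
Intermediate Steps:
m = 250298/3 (m = -1/3*(-250298) = 250298/3 ≈ 83433.)
(215660 + 70339)/(107183 + m) = (215660 + 70339)/(107183 + 250298/3) = 285999/(571847/3) = 285999*(3/571847) = 857997/571847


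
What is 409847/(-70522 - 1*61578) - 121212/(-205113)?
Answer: -22684280837/9031809100 ≈ -2.5116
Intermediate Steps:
409847/(-70522 - 1*61578) - 121212/(-205113) = 409847/(-70522 - 61578) - 121212*(-1/205113) = 409847/(-132100) + 40404/68371 = 409847*(-1/132100) + 40404/68371 = -409847/132100 + 40404/68371 = -22684280837/9031809100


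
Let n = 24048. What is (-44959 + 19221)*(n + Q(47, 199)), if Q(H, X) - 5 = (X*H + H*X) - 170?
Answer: -1096155682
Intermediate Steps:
Q(H, X) = -165 + 2*H*X (Q(H, X) = 5 + ((X*H + H*X) - 170) = 5 + ((H*X + H*X) - 170) = 5 + (2*H*X - 170) = 5 + (-170 + 2*H*X) = -165 + 2*H*X)
(-44959 + 19221)*(n + Q(47, 199)) = (-44959 + 19221)*(24048 + (-165 + 2*47*199)) = -25738*(24048 + (-165 + 18706)) = -25738*(24048 + 18541) = -25738*42589 = -1096155682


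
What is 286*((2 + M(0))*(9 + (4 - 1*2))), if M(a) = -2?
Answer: 0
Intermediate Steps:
286*((2 + M(0))*(9 + (4 - 1*2))) = 286*((2 - 2)*(9 + (4 - 1*2))) = 286*(0*(9 + (4 - 2))) = 286*(0*(9 + 2)) = 286*(0*11) = 286*0 = 0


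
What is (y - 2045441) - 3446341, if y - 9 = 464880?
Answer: -5026893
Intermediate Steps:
y = 464889 (y = 9 + 464880 = 464889)
(y - 2045441) - 3446341 = (464889 - 2045441) - 3446341 = -1580552 - 3446341 = -5026893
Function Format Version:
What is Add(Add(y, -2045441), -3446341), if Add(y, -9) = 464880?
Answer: -5026893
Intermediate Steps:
y = 464889 (y = Add(9, 464880) = 464889)
Add(Add(y, -2045441), -3446341) = Add(Add(464889, -2045441), -3446341) = Add(-1580552, -3446341) = -5026893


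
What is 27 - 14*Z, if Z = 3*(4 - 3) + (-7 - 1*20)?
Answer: 363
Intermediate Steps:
Z = -24 (Z = 3*1 + (-7 - 20) = 3 - 27 = -24)
27 - 14*Z = 27 - 14*(-24) = 27 + 336 = 363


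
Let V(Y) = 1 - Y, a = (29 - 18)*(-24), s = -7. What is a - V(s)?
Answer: -272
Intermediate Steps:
a = -264 (a = 11*(-24) = -264)
a - V(s) = -264 - (1 - 1*(-7)) = -264 - (1 + 7) = -264 - 1*8 = -264 - 8 = -272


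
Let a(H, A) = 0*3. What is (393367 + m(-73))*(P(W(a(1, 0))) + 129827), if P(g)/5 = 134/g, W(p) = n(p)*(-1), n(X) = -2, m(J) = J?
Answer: 51191933628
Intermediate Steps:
a(H, A) = 0
W(p) = 2 (W(p) = -2*(-1) = 2)
P(g) = 670/g (P(g) = 5*(134/g) = 670/g)
(393367 + m(-73))*(P(W(a(1, 0))) + 129827) = (393367 - 73)*(670/2 + 129827) = 393294*(670*(½) + 129827) = 393294*(335 + 129827) = 393294*130162 = 51191933628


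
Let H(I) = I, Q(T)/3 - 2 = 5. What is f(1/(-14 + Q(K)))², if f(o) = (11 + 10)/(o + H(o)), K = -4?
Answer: 21609/4 ≈ 5402.3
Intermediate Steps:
Q(T) = 21 (Q(T) = 6 + 3*5 = 6 + 15 = 21)
f(o) = 21/(2*o) (f(o) = (11 + 10)/(o + o) = 21/((2*o)) = 21*(1/(2*o)) = 21/(2*o))
f(1/(-14 + Q(K)))² = (21/(2*(1/(-14 + 21))))² = (21/(2*(1/7)))² = (21/(2*(⅐)))² = ((21/2)*7)² = (147/2)² = 21609/4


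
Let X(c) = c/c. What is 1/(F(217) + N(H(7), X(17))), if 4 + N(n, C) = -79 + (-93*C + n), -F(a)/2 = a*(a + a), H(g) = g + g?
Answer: -1/188518 ≈ -5.3045e-6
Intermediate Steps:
H(g) = 2*g
X(c) = 1
F(a) = -4*a² (F(a) = -2*a*(a + a) = -2*a*2*a = -4*a²)
N(n, C) = -83 + n - 93*C (N(n, C) = -4 + (-79 + (-93*C + n)) = -4 + (-79 + (n - 93*C)) = -4 + (-79 + n - 93*C) = -83 + n - 93*C)
1/(F(217) + N(H(7), X(17))) = 1/(-4*217² + (-83 + 2*7 - 93*1)) = 1/(-4*47089 + (-83 + 14 - 93)) = 1/(-188356 - 162) = 1/(-188518) = -1/188518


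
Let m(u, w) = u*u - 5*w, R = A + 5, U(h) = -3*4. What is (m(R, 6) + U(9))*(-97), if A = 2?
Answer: -679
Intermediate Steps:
U(h) = -12
R = 7 (R = 2 + 5 = 7)
m(u, w) = u² - 5*w
(m(R, 6) + U(9))*(-97) = ((7² - 5*6) - 12)*(-97) = ((49 - 30) - 12)*(-97) = (19 - 12)*(-97) = 7*(-97) = -679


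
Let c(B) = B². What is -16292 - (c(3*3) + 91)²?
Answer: -45876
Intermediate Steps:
-16292 - (c(3*3) + 91)² = -16292 - ((3*3)² + 91)² = -16292 - (9² + 91)² = -16292 - (81 + 91)² = -16292 - 1*172² = -16292 - 1*29584 = -16292 - 29584 = -45876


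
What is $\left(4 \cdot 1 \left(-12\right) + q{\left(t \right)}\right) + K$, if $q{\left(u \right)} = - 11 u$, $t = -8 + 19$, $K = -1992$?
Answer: $-2161$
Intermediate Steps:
$t = 11$
$\left(4 \cdot 1 \left(-12\right) + q{\left(t \right)}\right) + K = \left(4 \cdot 1 \left(-12\right) - 121\right) - 1992 = \left(4 \left(-12\right) - 121\right) - 1992 = \left(-48 - 121\right) - 1992 = -169 - 1992 = -2161$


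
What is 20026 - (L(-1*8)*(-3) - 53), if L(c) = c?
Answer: 20055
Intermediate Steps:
20026 - (L(-1*8)*(-3) - 53) = 20026 - (-1*8*(-3) - 53) = 20026 - (-8*(-3) - 53) = 20026 - (24 - 53) = 20026 - 1*(-29) = 20026 + 29 = 20055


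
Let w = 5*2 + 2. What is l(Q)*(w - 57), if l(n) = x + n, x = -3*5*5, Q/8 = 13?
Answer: -1305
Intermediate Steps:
Q = 104 (Q = 8*13 = 104)
x = -75 (x = -15*5 = -75)
w = 12 (w = 10 + 2 = 12)
l(n) = -75 + n
l(Q)*(w - 57) = (-75 + 104)*(12 - 57) = 29*(-45) = -1305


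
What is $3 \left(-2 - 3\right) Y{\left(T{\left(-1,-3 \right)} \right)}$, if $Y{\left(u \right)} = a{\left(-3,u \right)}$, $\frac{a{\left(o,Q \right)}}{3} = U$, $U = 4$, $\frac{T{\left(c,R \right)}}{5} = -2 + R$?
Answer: $-180$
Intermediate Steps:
$T{\left(c,R \right)} = -10 + 5 R$ ($T{\left(c,R \right)} = 5 \left(-2 + R\right) = -10 + 5 R$)
$a{\left(o,Q \right)} = 12$ ($a{\left(o,Q \right)} = 3 \cdot 4 = 12$)
$Y{\left(u \right)} = 12$
$3 \left(-2 - 3\right) Y{\left(T{\left(-1,-3 \right)} \right)} = 3 \left(-2 - 3\right) 12 = 3 \left(-5\right) 12 = \left(-15\right) 12 = -180$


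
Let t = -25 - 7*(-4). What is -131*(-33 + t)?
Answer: 3930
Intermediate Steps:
t = 3 (t = -25 + 28 = 3)
-131*(-33 + t) = -131*(-33 + 3) = -131*(-30) = 3930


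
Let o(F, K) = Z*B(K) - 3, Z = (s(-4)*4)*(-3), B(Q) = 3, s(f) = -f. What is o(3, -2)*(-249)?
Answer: 36603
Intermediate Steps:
Z = -48 (Z = (-1*(-4)*4)*(-3) = (4*4)*(-3) = 16*(-3) = -48)
o(F, K) = -147 (o(F, K) = -48*3 - 3 = -144 - 3 = -147)
o(3, -2)*(-249) = -147*(-249) = 36603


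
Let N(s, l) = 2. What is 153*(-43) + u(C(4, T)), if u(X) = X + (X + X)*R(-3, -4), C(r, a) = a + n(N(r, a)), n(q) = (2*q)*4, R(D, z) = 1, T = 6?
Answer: -6513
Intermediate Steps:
n(q) = 8*q
C(r, a) = 16 + a (C(r, a) = a + 8*2 = a + 16 = 16 + a)
u(X) = 3*X (u(X) = X + (X + X)*1 = X + (2*X)*1 = X + 2*X = 3*X)
153*(-43) + u(C(4, T)) = 153*(-43) + 3*(16 + 6) = -6579 + 3*22 = -6579 + 66 = -6513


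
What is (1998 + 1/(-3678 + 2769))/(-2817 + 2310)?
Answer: -1816181/460863 ≈ -3.9408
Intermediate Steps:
(1998 + 1/(-3678 + 2769))/(-2817 + 2310) = (1998 + 1/(-909))/(-507) = (1998 - 1/909)*(-1/507) = (1816181/909)*(-1/507) = -1816181/460863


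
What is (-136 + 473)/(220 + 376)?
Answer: 337/596 ≈ 0.56544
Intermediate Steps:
(-136 + 473)/(220 + 376) = 337/596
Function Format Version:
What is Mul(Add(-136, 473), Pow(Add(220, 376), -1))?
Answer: Rational(337, 596) ≈ 0.56544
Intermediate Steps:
Mul(Add(-136, 473), Pow(Add(220, 376), -1)) = Mul(337, Pow(596, -1)) = Mul(337, Rational(1, 596)) = Rational(337, 596)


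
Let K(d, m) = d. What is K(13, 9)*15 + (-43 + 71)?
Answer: 223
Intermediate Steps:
K(13, 9)*15 + (-43 + 71) = 13*15 + (-43 + 71) = 195 + 28 = 223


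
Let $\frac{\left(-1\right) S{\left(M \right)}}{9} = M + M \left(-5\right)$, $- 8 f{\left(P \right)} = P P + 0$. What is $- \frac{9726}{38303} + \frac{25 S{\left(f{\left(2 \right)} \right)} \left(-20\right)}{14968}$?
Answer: $\frac{24893529}{71664913} \approx 0.34736$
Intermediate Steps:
$f{\left(P \right)} = - \frac{P^{2}}{8}$ ($f{\left(P \right)} = - \frac{P P + 0}{8} = - \frac{P^{2} + 0}{8} = - \frac{P^{2}}{8}$)
$S{\left(M \right)} = 36 M$ ($S{\left(M \right)} = - 9 \left(M + M \left(-5\right)\right) = - 9 \left(M - 5 M\right) = - 9 \left(- 4 M\right) = 36 M$)
$- \frac{9726}{38303} + \frac{25 S{\left(f{\left(2 \right)} \right)} \left(-20\right)}{14968} = - \frac{9726}{38303} + \frac{25 \cdot 36 \left(- \frac{2^{2}}{8}\right) \left(-20\right)}{14968} = \left(-9726\right) \frac{1}{38303} + 25 \cdot 36 \left(\left(- \frac{1}{8}\right) 4\right) \left(-20\right) \frac{1}{14968} = - \frac{9726}{38303} + 25 \cdot 36 \left(- \frac{1}{2}\right) \left(-20\right) \frac{1}{14968} = - \frac{9726}{38303} + 25 \left(-18\right) \left(-20\right) \frac{1}{14968} = - \frac{9726}{38303} + \left(-450\right) \left(-20\right) \frac{1}{14968} = - \frac{9726}{38303} + 9000 \cdot \frac{1}{14968} = - \frac{9726}{38303} + \frac{1125}{1871} = \frac{24893529}{71664913}$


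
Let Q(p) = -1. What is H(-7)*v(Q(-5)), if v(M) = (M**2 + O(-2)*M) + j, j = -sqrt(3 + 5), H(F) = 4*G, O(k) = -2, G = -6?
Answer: -72 + 48*sqrt(2) ≈ -4.1178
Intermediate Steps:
H(F) = -24 (H(F) = 4*(-6) = -24)
j = -2*sqrt(2) (j = -sqrt(8) = -2*sqrt(2) ≈ -2.8284)
v(M) = M**2 - 2*M - 2*sqrt(2) (v(M) = (M**2 - 2*M) - 2*sqrt(2) = M**2 - 2*M - 2*sqrt(2))
H(-7)*v(Q(-5)) = -24*((-1)**2 - 2*(-1) - 2*sqrt(2)) = -24*(1 + 2 - 2*sqrt(2)) = -24*(3 - 2*sqrt(2)) = -72 + 48*sqrt(2)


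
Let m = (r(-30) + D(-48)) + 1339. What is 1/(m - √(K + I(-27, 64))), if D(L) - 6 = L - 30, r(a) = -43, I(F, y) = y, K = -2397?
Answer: 1224/1500509 + I*√2333/1500509 ≈ 0.00081572 + 3.219e-5*I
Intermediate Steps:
D(L) = -24 + L (D(L) = 6 + (L - 30) = 6 + (-30 + L) = -24 + L)
m = 1224 (m = (-43 + (-24 - 48)) + 1339 = (-43 - 72) + 1339 = -115 + 1339 = 1224)
1/(m - √(K + I(-27, 64))) = 1/(1224 - √(-2397 + 64)) = 1/(1224 - √(-2333)) = 1/(1224 - I*√2333)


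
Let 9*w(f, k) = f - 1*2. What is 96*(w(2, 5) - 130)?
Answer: -12480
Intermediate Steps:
w(f, k) = -2/9 + f/9 (w(f, k) = (f - 1*2)/9 = (f - 2)/9 = (-2 + f)/9 = -2/9 + f/9)
96*(w(2, 5) - 130) = 96*((-2/9 + (1/9)*2) - 130) = 96*((-2/9 + 2/9) - 130) = 96*(0 - 130) = 96*(-130) = -12480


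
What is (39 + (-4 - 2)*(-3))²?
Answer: 3249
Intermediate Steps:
(39 + (-4 - 2)*(-3))² = (39 - 6*(-3))² = (39 + 18)² = 57² = 3249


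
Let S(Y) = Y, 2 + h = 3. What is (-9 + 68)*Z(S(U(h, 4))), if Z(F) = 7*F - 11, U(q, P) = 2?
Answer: 177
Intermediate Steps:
h = 1 (h = -2 + 3 = 1)
Z(F) = -11 + 7*F
(-9 + 68)*Z(S(U(h, 4))) = (-9 + 68)*(-11 + 7*2) = 59*(-11 + 14) = 59*3 = 177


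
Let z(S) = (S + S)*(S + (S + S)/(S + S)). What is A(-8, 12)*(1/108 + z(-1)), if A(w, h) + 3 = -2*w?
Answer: 13/108 ≈ 0.12037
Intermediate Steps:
A(w, h) = -3 - 2*w
z(S) = 2*S*(1 + S) (z(S) = (2*S)*(S + (2*S)/((2*S))) = (2*S)*(S + (2*S)*(1/(2*S))) = (2*S)*(S + 1) = (2*S)*(1 + S) = 2*S*(1 + S))
A(-8, 12)*(1/108 + z(-1)) = (-3 - 2*(-8))*(1/108 + 2*(-1)*(1 - 1)) = (-3 + 16)*(1/108 + 2*(-1)*0) = 13*(1/108 + 0) = 13*(1/108) = 13/108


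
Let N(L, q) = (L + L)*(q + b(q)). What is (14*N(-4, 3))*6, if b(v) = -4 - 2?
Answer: 2016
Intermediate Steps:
b(v) = -6
N(L, q) = 2*L*(-6 + q) (N(L, q) = (L + L)*(q - 6) = (2*L)*(-6 + q) = 2*L*(-6 + q))
(14*N(-4, 3))*6 = (14*(2*(-4)*(-6 + 3)))*6 = (14*(2*(-4)*(-3)))*6 = (14*24)*6 = 336*6 = 2016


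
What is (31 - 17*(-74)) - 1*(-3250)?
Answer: 4539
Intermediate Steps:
(31 - 17*(-74)) - 1*(-3250) = (31 - 1*(-1258)) + 3250 = (31 + 1258) + 3250 = 1289 + 3250 = 4539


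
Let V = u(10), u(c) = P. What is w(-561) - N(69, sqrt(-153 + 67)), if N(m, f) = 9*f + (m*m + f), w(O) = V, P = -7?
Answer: -4768 - 10*I*sqrt(86) ≈ -4768.0 - 92.736*I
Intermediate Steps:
u(c) = -7
V = -7
w(O) = -7
N(m, f) = m**2 + 10*f (N(m, f) = 9*f + (m**2 + f) = 9*f + (f + m**2) = m**2 + 10*f)
w(-561) - N(69, sqrt(-153 + 67)) = -7 - (69**2 + 10*sqrt(-153 + 67)) = -7 - (4761 + 10*sqrt(-86)) = -7 - (4761 + 10*(I*sqrt(86))) = -7 - (4761 + 10*I*sqrt(86)) = -7 + (-4761 - 10*I*sqrt(86)) = -4768 - 10*I*sqrt(86)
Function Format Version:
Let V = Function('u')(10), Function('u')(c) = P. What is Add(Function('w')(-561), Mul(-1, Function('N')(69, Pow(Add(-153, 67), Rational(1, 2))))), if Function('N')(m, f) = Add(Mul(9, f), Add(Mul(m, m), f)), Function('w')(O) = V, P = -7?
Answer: Add(-4768, Mul(-10, I, Pow(86, Rational(1, 2)))) ≈ Add(-4768.0, Mul(-92.736, I))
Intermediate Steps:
Function('u')(c) = -7
V = -7
Function('w')(O) = -7
Function('N')(m, f) = Add(Pow(m, 2), Mul(10, f)) (Function('N')(m, f) = Add(Mul(9, f), Add(Pow(m, 2), f)) = Add(Mul(9, f), Add(f, Pow(m, 2))) = Add(Pow(m, 2), Mul(10, f)))
Add(Function('w')(-561), Mul(-1, Function('N')(69, Pow(Add(-153, 67), Rational(1, 2))))) = Add(-7, Mul(-1, Add(Pow(69, 2), Mul(10, Pow(Add(-153, 67), Rational(1, 2)))))) = Add(-7, Mul(-1, Add(4761, Mul(10, Pow(-86, Rational(1, 2)))))) = Add(-7, Mul(-1, Add(4761, Mul(10, Mul(I, Pow(86, Rational(1, 2))))))) = Add(-7, Mul(-1, Add(4761, Mul(10, I, Pow(86, Rational(1, 2)))))) = Add(-7, Add(-4761, Mul(-10, I, Pow(86, Rational(1, 2))))) = Add(-4768, Mul(-10, I, Pow(86, Rational(1, 2))))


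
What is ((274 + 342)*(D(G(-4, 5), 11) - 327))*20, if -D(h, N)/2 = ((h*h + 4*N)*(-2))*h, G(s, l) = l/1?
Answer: 12972960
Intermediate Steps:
G(s, l) = l (G(s, l) = l*1 = l)
D(h, N) = -2*h*(-8*N - 2*h²) (D(h, N) = -2*(h*h + 4*N)*(-2)*h = -2*(h² + 4*N)*(-2)*h = -2*(-8*N - 2*h²)*h = -2*h*(-8*N - 2*h²))
((274 + 342)*(D(G(-4, 5), 11) - 327))*20 = ((274 + 342)*(4*5*(5² + 4*11) - 327))*20 = (616*(4*5*(25 + 44) - 327))*20 = (616*(4*5*69 - 327))*20 = (616*(1380 - 327))*20 = (616*1053)*20 = 648648*20 = 12972960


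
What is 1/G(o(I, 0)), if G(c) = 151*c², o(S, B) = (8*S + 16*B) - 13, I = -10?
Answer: 1/1305999 ≈ 7.6570e-7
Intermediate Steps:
o(S, B) = -13 + 8*S + 16*B
1/G(o(I, 0)) = 1/(151*(-13 + 8*(-10) + 16*0)²) = 1/(151*(-13 - 80 + 0)²) = 1/(151*(-93)²) = 1/(151*8649) = 1/1305999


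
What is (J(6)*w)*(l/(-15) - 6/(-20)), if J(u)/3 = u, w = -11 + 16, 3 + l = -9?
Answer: 99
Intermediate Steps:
l = -12 (l = -3 - 9 = -12)
w = 5
J(u) = 3*u
(J(6)*w)*(l/(-15) - 6/(-20)) = ((3*6)*5)*(-12/(-15) - 6/(-20)) = (18*5)*(-12*(-1/15) - 6*(-1/20)) = 90*(⅘ + 3/10) = 90*(11/10) = 99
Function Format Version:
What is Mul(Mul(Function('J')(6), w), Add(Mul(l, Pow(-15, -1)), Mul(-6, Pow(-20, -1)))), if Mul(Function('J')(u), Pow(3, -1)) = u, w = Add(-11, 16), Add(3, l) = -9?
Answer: 99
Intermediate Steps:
l = -12 (l = Add(-3, -9) = -12)
w = 5
Function('J')(u) = Mul(3, u)
Mul(Mul(Function('J')(6), w), Add(Mul(l, Pow(-15, -1)), Mul(-6, Pow(-20, -1)))) = Mul(Mul(Mul(3, 6), 5), Add(Mul(-12, Pow(-15, -1)), Mul(-6, Pow(-20, -1)))) = Mul(Mul(18, 5), Add(Mul(-12, Rational(-1, 15)), Mul(-6, Rational(-1, 20)))) = Mul(90, Add(Rational(4, 5), Rational(3, 10))) = Mul(90, Rational(11, 10)) = 99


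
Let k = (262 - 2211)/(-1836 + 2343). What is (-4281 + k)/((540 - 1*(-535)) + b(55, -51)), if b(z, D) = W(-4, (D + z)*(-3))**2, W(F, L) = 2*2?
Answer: -2172416/553137 ≈ -3.9274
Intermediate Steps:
W(F, L) = 4
k = -1949/507 ≈ -3.8442
b(z, D) = 16 (b(z, D) = 4**2 = 16)
(-4281 + k)/((540 - 1*(-535)) + b(55, -51)) = (-4281 - 1949/507)/((540 - 1*(-535)) + 16) = -2172416/(507*((540 + 535) + 16)) = -2172416/(507*(1075 + 16)) = -2172416/507/1091 = -2172416/507*1/1091 = -2172416/553137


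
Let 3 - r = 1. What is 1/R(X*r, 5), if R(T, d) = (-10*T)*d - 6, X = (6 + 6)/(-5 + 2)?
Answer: 1/394 ≈ 0.0025381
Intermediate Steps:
r = 2 (r = 3 - 1*1 = 3 - 1 = 2)
X = -4 (X = 12/(-3) = 12*(-⅓) = -4)
R(T, d) = -6 - 10*T*d (R(T, d) = -10*T*d - 6 = -6 - 10*T*d)
1/R(X*r, 5) = 1/(-6 - 10*(-4*2)*5) = 1/(-6 - 10*(-8)*5) = 1/(-6 + 400) = 1/394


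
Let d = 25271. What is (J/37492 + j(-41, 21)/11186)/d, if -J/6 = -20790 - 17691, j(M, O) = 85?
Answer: 2716258/11132658901 ≈ 0.00024399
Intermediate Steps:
J = 230886 (J = -6*(-20790 - 17691) = -6*(-38481) = 230886)
(J/37492 + j(-41, 21)/11186)/d = (230886/37492 + 85/11186)/25271 = (230886*(1/37492) + 85*(1/11186))*(1/25271) = (115443/18746 + 5/658)*(1/25271) = (2716258/440531)*(1/25271) = 2716258/11132658901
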